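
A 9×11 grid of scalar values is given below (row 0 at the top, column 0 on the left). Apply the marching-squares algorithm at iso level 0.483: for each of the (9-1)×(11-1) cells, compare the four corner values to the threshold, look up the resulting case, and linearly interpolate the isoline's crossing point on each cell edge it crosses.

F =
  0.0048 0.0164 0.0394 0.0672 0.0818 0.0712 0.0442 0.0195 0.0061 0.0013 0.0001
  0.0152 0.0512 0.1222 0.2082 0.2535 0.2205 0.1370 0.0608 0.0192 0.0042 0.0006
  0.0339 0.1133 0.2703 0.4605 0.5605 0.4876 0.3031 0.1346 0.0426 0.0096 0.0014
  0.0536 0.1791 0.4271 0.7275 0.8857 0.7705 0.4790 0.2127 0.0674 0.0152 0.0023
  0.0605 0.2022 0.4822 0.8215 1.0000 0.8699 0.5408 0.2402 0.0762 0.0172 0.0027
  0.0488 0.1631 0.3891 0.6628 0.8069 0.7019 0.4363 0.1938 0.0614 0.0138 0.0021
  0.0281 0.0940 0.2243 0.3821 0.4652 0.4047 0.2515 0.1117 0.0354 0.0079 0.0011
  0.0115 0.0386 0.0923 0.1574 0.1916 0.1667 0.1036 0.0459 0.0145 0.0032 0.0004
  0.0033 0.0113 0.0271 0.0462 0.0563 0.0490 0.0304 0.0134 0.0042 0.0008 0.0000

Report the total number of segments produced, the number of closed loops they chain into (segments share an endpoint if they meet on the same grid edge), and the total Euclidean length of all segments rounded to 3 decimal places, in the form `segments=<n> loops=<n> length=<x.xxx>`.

segments=16 loops=1 length=12.976

cell (1,3): code 0100 → (1.748,4.000)–(2.000,3.225)
cell (1,4): code 1100 → (1.983,5.000)–(1.748,4.000)
cell (1,5): code 1000 → (2.000,5.025)–(1.983,5.000)
cell (2,2): code 0100 → (2.084,3.000)–(3.000,2.186)
cell (2,3): code 1110 → (2.000,3.225)–(2.084,3.000)
cell (2,5): code 1001 → (3.000,5.986)–(2.000,5.025)
cell (3,2): code 0110 → (3.000,2.186)–(4.000,2.002)
cell (3,5): code 1101 → (3.065,6.000)–(3.000,5.986)
cell (3,6): code 1000 → (4.000,6.192)–(3.065,6.000)
cell (4,2): code 0110 → (4.000,2.002)–(5.000,2.343)
cell (4,5): code 1011 → (5.000,5.824)–(4.553,6.000)
cell (4,6): code 0001 → (4.553,6.000)–(4.000,6.192)
cell (5,2): code 0010 → (5.000,2.343)–(5.641,3.000)
cell (5,3): code 0011 → (5.641,3.000)–(5.948,4.000)
cell (5,4): code 0011 → (5.948,4.000)–(5.737,5.000)
cell (5,5): code 0001 → (5.737,5.000)–(5.000,5.824)
total: 16 segments, chained into 1 closed loop(s), length Σ = 12.976363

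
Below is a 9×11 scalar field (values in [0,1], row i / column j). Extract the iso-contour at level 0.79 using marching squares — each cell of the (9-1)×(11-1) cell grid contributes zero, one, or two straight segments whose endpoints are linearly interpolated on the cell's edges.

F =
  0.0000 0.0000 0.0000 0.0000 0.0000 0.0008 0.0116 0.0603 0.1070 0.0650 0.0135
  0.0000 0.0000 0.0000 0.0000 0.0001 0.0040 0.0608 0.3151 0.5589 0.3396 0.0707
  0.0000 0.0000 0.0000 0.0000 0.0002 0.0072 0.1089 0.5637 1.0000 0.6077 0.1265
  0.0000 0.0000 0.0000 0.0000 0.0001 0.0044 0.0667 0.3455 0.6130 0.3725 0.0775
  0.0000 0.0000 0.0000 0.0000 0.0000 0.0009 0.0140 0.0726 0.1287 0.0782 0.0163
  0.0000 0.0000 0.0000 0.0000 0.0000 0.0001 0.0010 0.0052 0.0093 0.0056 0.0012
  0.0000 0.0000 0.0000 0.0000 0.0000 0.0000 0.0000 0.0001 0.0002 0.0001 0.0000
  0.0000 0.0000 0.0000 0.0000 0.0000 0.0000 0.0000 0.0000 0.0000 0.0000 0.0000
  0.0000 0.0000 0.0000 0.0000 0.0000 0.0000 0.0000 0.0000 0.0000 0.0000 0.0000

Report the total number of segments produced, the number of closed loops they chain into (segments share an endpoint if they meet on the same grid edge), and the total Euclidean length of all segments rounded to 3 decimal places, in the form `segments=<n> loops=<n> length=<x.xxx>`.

segments=4 loops=1 length=2.881

cell (1,7): code 0100 → (1.524,8.000)–(2.000,7.519)
cell (1,8): code 1000 → (2.000,8.535)–(1.524,8.000)
cell (2,7): code 0010 → (2.000,7.519)–(2.543,8.000)
cell (2,8): code 0001 → (2.543,8.000)–(2.000,8.535)
total: 4 segments, chained into 1 closed loop(s), length Σ = 2.880959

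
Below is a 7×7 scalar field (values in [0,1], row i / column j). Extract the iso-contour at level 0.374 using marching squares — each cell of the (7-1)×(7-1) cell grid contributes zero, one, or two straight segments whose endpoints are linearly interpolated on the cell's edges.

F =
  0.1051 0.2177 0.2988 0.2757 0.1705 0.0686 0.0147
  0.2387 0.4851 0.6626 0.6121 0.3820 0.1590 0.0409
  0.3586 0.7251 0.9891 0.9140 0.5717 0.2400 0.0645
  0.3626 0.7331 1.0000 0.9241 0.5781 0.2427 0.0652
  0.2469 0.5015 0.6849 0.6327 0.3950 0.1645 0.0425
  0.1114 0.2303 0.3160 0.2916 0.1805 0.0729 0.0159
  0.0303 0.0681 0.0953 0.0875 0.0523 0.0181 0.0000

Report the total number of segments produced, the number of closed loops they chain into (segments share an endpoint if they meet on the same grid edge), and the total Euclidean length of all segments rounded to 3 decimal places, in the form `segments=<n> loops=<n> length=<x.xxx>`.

cell (0,0): code 0100 → (0.585,1.000)–(1.000,0.549)
cell (0,1): code 1100 → (0.207,2.000)–(0.585,1.000)
cell (0,2): code 1100 → (0.292,3.000)–(0.207,2.000)
cell (0,3): code 1100 → (0.962,4.000)–(0.292,3.000)
cell (0,4): code 1000 → (1.000,4.036)–(0.962,4.000)
cell (1,0): code 0110 → (1.000,0.549)–(2.000,0.042)
cell (1,4): code 1001 → (2.000,4.596)–(1.000,4.036)
cell (2,0): code 0110 → (2.000,0.042)–(3.000,0.031)
cell (2,4): code 1001 → (3.000,4.609)–(2.000,4.596)
cell (3,0): code 0110 → (3.000,0.031)–(4.000,0.499)
cell (3,4): code 1001 → (4.000,4.091)–(3.000,4.609)
cell (4,0): code 0010 → (4.000,0.499)–(4.470,1.000)
cell (4,1): code 0011 → (4.470,1.000)–(4.843,2.000)
cell (4,2): code 0011 → (4.843,2.000)–(4.758,3.000)
cell (4,3): code 0011 → (4.758,3.000)–(4.098,4.000)
cell (4,4): code 0001 → (4.098,4.000)–(4.000,4.091)
total: 16 segments, chained into 1 closed loop(s), length Σ = 14.529161

segments=16 loops=1 length=14.529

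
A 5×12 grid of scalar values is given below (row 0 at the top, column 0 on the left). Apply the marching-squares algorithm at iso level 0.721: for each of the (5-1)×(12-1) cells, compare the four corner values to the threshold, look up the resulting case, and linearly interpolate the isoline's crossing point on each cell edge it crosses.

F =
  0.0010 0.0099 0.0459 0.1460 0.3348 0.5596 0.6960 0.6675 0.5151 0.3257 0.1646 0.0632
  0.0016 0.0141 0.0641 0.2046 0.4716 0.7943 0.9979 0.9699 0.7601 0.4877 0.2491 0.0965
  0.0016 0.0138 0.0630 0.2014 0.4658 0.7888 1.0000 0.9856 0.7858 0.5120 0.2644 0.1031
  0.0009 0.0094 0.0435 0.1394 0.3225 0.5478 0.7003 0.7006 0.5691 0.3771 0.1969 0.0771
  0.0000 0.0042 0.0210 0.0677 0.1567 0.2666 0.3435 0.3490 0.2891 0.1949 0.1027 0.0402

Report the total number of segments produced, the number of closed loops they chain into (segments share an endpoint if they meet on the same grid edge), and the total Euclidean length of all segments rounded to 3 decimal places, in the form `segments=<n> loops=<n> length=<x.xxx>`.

cell (0,4): code 0100 → (0.688,5.000)–(1.000,4.773)
cell (0,5): code 1100 → (0.083,6.000)–(0.688,5.000)
cell (0,6): code 1100 → (0.177,7.000)–(0.083,6.000)
cell (0,7): code 1100 → (0.840,8.000)–(0.177,7.000)
cell (0,8): code 1000 → (1.000,8.144)–(0.840,8.000)
cell (1,4): code 0110 → (1.000,4.773)–(2.000,4.790)
cell (1,8): code 1001 → (2.000,8.237)–(1.000,8.144)
cell (2,4): code 0010 → (2.000,4.790)–(2.281,5.000)
cell (2,5): code 0011 → (2.281,5.000)–(2.931,6.000)
cell (2,6): code 0011 → (2.931,6.000)–(2.928,7.000)
cell (2,7): code 0011 → (2.928,7.000)–(2.299,8.000)
cell (2,8): code 0001 → (2.299,8.000)–(2.000,8.237)
total: 12 segments, chained into 1 closed loop(s), length Σ = 10.084935

segments=12 loops=1 length=10.085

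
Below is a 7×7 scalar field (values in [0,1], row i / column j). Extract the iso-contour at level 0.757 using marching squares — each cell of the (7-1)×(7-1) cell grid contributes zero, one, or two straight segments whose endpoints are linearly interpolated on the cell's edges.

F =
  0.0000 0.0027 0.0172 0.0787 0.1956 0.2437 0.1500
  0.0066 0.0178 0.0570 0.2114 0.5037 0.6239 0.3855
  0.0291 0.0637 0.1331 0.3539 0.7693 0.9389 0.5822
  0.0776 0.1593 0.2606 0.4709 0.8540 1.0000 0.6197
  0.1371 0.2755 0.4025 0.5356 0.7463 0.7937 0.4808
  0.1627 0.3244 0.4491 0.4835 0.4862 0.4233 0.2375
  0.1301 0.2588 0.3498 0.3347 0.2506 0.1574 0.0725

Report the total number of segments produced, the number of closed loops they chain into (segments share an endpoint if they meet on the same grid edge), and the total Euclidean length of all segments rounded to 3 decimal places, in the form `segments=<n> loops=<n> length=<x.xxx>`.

segments=10 loops=1 length=7.235

cell (1,3): code 0100 → (1.954,4.000)–(2.000,3.970)
cell (1,4): code 1100 → (1.423,5.000)–(1.954,4.000)
cell (1,5): code 1000 → (2.000,5.510)–(1.423,5.000)
cell (2,3): code 0110 → (2.000,3.970)–(3.000,3.747)
cell (2,5): code 1001 → (3.000,5.639)–(2.000,5.510)
cell (3,3): code 0010 → (3.000,3.747)–(3.901,4.000)
cell (3,4): code 0111 → (3.901,4.000)–(4.000,4.226)
cell (3,5): code 1001 → (4.000,5.117)–(3.000,5.639)
cell (4,4): code 0010 → (4.000,4.226)–(4.099,5.000)
cell (4,5): code 0001 → (4.099,5.000)–(4.000,5.117)
total: 10 segments, chained into 1 closed loop(s), length Σ = 7.234859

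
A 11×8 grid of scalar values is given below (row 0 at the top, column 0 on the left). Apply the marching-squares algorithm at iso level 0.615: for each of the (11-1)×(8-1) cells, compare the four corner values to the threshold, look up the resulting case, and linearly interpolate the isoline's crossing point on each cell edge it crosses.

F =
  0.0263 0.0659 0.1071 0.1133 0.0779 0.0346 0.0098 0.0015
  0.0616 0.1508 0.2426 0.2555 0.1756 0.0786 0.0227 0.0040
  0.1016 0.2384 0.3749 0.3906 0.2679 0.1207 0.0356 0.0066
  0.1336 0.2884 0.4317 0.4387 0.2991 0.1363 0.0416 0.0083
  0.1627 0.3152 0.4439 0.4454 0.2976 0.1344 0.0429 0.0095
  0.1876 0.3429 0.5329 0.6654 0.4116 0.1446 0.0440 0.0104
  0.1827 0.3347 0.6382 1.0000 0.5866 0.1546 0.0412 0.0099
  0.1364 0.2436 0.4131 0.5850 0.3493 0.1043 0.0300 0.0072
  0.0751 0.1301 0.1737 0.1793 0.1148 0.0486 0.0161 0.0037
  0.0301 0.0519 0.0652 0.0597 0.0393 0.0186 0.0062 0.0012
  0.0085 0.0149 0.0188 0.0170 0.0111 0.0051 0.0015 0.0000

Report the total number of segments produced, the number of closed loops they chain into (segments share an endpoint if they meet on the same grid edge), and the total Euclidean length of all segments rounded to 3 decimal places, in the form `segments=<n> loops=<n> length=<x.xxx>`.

cell (4,2): code 0100 → (4.771,3.000)–(5.000,2.620)
cell (4,3): code 1000 → (5.000,3.199)–(4.771,3.000)
cell (5,1): code 0100 → (5.780,2.000)–(6.000,1.924)
cell (5,2): code 1110 → (5.000,2.620)–(5.780,2.000)
cell (5,3): code 1001 → (6.000,3.931)–(5.000,3.199)
cell (6,1): code 0010 → (6.000,1.924)–(6.103,2.000)
cell (6,2): code 0011 → (6.103,2.000)–(6.928,3.000)
cell (6,3): code 0001 → (6.928,3.000)–(6.000,3.931)
total: 8 segments, chained into 1 closed loop(s), length Σ = 5.955044

segments=8 loops=1 length=5.955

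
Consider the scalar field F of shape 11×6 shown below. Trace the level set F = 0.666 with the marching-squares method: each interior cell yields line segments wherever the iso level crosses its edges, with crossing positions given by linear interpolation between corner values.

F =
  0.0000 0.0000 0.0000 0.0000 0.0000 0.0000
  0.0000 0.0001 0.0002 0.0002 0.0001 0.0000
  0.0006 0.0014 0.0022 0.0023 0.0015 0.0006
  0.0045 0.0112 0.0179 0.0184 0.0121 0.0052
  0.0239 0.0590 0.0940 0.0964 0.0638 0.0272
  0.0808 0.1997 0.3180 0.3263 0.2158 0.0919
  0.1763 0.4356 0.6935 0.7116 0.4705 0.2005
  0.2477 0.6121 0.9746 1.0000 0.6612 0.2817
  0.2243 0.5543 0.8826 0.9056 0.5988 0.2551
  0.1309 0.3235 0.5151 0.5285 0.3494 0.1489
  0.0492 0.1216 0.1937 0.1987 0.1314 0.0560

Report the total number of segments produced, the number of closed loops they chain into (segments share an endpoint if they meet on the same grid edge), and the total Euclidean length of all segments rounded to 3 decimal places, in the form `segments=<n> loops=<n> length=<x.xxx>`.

cell (5,1): code 0100 → (5.927,2.000)–(6.000,1.893)
cell (5,2): code 1100 → (5.882,3.000)–(5.927,2.000)
cell (5,3): code 1000 → (6.000,3.189)–(5.882,3.000)
cell (6,1): code 0110 → (6.000,1.893)–(7.000,1.149)
cell (6,3): code 1001 → (7.000,3.986)–(6.000,3.189)
cell (7,1): code 0110 → (7.000,1.149)–(8.000,1.340)
cell (7,3): code 1001 → (8.000,3.781)–(7.000,3.986)
cell (8,1): code 0010 → (8.000,1.340)–(8.589,2.000)
cell (8,2): code 0011 → (8.589,2.000)–(8.635,3.000)
cell (8,3): code 0001 → (8.635,3.000)–(8.000,3.781)
total: 10 segments, chained into 1 closed loop(s), length Σ = 8.810336

segments=10 loops=1 length=8.810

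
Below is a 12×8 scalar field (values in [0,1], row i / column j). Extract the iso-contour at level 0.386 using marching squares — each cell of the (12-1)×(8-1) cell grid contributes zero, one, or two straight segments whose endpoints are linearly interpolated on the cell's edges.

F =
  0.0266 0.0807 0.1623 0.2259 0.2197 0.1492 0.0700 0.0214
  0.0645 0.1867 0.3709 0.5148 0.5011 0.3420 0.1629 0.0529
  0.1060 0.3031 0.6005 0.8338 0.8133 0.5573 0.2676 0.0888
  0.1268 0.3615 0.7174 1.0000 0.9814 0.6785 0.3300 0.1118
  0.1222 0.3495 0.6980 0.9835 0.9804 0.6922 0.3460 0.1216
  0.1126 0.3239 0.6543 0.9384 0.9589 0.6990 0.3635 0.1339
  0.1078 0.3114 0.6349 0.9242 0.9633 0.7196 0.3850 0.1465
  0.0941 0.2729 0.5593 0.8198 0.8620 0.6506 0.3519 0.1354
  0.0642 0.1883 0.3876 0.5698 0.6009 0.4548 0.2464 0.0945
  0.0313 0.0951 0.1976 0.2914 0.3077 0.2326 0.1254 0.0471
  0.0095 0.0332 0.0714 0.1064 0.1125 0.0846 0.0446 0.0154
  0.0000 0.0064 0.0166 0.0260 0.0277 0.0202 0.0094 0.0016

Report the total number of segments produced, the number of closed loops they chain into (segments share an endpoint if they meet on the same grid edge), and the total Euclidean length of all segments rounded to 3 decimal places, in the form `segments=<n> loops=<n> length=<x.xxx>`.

segments=24 loops=1 length=21.607

cell (0,2): code 0100 → (0.554,3.000)–(1.000,2.105)
cell (0,3): code 1100 → (0.591,4.000)–(0.554,3.000)
cell (0,4): code 1000 → (1.000,4.723)–(0.591,4.000)
cell (1,1): code 0100 → (1.066,2.000)–(2.000,1.279)
cell (1,2): code 1110 → (1.000,2.105)–(1.066,2.000)
cell (1,4): code 1101 → (1.204,5.000)–(1.000,4.723)
cell (1,5): code 1000 → (2.000,5.591)–(1.204,5.000)
cell (2,1): code 0110 → (2.000,1.279)–(3.000,1.069)
cell (2,5): code 1001 → (3.000,5.839)–(2.000,5.591)
cell (3,1): code 0110 → (3.000,1.069)–(4.000,1.105)
cell (3,5): code 1001 → (4.000,5.884)–(3.000,5.839)
cell (4,1): code 0110 → (4.000,1.105)–(5.000,1.188)
cell (4,5): code 1001 → (5.000,5.933)–(4.000,5.884)
cell (5,1): code 0110 → (5.000,1.188)–(6.000,1.231)
cell (5,5): code 1001 → (6.000,5.997)–(5.000,5.933)
cell (6,1): code 0110 → (6.000,1.231)–(7.000,1.395)
cell (6,5): code 1001 → (7.000,5.886)–(6.000,5.997)
cell (7,1): code 0110 → (7.000,1.395)–(8.000,1.992)
cell (7,5): code 1001 → (8.000,5.330)–(7.000,5.886)
cell (8,1): code 0010 → (8.000,1.992)–(8.008,2.000)
cell (8,2): code 0011 → (8.008,2.000)–(8.660,3.000)
cell (8,3): code 0011 → (8.660,3.000)–(8.733,4.000)
cell (8,4): code 0011 → (8.733,4.000)–(8.310,5.000)
cell (8,5): code 0001 → (8.310,5.000)–(8.000,5.330)
total: 24 segments, chained into 1 closed loop(s), length Σ = 21.607045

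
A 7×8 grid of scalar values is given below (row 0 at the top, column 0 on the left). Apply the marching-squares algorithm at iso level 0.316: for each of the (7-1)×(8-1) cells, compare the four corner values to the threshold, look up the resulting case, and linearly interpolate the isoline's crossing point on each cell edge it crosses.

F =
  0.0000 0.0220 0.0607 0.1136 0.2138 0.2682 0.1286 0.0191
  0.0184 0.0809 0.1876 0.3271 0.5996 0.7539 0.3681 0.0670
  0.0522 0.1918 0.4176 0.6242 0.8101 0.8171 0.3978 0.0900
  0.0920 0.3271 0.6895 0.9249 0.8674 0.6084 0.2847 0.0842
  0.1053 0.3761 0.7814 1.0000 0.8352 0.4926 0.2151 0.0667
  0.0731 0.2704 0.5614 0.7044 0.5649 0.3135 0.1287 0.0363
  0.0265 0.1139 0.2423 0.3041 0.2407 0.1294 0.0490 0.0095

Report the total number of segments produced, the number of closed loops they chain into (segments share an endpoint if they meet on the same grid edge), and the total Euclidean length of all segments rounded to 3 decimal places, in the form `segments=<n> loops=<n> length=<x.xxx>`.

segments=22 loops=1 length=17.494

cell (0,2): code 0100 → (0.948,3.000)–(1.000,2.920)
cell (0,3): code 1100 → (0.265,4.000)–(0.948,3.000)
cell (0,4): code 1100 → (0.098,5.000)–(0.265,4.000)
cell (0,5): code 1100 → (0.782,6.000)–(0.098,5.000)
cell (0,6): code 1000 → (1.000,6.173)–(0.782,6.000)
cell (1,1): code 0100 → (1.558,2.000)–(2.000,1.550)
cell (1,2): code 1110 → (1.000,2.920)–(1.558,2.000)
cell (1,6): code 1001 → (2.000,6.266)–(1.000,6.173)
cell (2,0): code 0100 → (2.918,1.000)–(3.000,0.953)
cell (2,1): code 1110 → (2.000,1.550)–(2.918,1.000)
cell (2,5): code 1011 → (3.000,5.903)–(2.723,6.000)
cell (2,6): code 0001 → (2.723,6.000)–(2.000,6.266)
cell (3,0): code 0110 → (3.000,0.953)–(4.000,0.778)
cell (3,5): code 1001 → (4.000,5.636)–(3.000,5.903)
cell (4,0): code 0010 → (4.000,0.778)–(4.569,1.000)
cell (4,1): code 0111 → (4.569,1.000)–(5.000,1.157)
cell (4,4): code 1011 → (5.000,4.990)–(4.986,5.000)
cell (4,5): code 0001 → (4.986,5.000)–(4.000,5.636)
cell (5,1): code 0010 → (5.000,1.157)–(5.769,2.000)
cell (5,2): code 0011 → (5.769,2.000)–(5.970,3.000)
cell (5,3): code 0011 → (5.970,3.000)–(5.768,4.000)
cell (5,4): code 0001 → (5.768,4.000)–(5.000,4.990)
total: 22 segments, chained into 1 closed loop(s), length Σ = 17.493948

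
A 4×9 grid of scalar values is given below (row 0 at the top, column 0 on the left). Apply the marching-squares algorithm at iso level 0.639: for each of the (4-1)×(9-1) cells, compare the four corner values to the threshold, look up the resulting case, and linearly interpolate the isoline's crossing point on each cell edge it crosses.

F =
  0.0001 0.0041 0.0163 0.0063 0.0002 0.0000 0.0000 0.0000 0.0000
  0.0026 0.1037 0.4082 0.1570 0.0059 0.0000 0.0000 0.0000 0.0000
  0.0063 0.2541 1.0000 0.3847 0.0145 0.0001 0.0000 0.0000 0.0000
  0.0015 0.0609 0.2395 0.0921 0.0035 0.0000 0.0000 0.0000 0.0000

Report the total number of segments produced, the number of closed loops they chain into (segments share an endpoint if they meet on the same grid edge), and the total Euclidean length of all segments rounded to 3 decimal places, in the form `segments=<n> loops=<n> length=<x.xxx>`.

cell (1,1): code 0100 → (1.390,2.000)–(2.000,1.516)
cell (1,2): code 1000 → (2.000,2.587)–(1.390,2.000)
cell (2,1): code 0010 → (2.000,1.516)–(2.475,2.000)
cell (2,2): code 0001 → (2.475,2.000)–(2.000,2.587)
total: 4 segments, chained into 1 closed loop(s), length Σ = 3.057638

segments=4 loops=1 length=3.058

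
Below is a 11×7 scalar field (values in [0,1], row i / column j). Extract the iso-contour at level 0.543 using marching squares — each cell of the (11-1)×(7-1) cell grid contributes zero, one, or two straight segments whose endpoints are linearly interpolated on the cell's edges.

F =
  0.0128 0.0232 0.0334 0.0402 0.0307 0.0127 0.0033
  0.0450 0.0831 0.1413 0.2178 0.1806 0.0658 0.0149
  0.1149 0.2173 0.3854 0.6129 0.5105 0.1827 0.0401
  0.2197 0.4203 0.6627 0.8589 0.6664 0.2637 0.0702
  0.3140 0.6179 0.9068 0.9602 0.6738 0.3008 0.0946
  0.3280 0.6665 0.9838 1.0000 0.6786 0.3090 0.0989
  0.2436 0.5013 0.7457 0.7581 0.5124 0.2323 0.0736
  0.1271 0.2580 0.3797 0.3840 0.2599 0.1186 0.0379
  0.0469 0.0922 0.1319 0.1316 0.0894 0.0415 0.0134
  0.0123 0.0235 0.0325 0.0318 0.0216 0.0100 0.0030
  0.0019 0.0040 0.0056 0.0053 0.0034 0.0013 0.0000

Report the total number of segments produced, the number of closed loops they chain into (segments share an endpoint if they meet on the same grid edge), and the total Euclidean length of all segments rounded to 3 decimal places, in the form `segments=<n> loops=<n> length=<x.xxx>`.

segments=18 loops=1 length=13.400

cell (1,2): code 0100 → (1.823,3.000)–(2.000,2.693)
cell (1,3): code 1000 → (2.000,3.683)–(1.823,3.000)
cell (2,1): code 0100 → (2.568,2.000)–(3.000,1.506)
cell (2,2): code 1110 → (2.000,2.693)–(2.568,2.000)
cell (2,3): code 1101 → (2.208,4.000)–(2.000,3.683)
cell (2,4): code 1000 → (3.000,4.306)–(2.208,4.000)
cell (3,0): code 0100 → (3.621,1.000)–(4.000,0.754)
cell (3,1): code 1110 → (3.000,1.506)–(3.621,1.000)
cell (3,4): code 1001 → (4.000,4.351)–(3.000,4.306)
cell (4,0): code 0110 → (4.000,0.754)–(5.000,0.635)
cell (4,4): code 1001 → (5.000,4.367)–(4.000,4.351)
cell (5,0): code 0010 → (5.000,0.635)–(5.748,1.000)
cell (5,1): code 0111 → (5.748,1.000)–(6.000,1.171)
cell (5,3): code 1011 → (6.000,3.875)–(5.816,4.000)
cell (5,4): code 0001 → (5.816,4.000)–(5.000,4.367)
cell (6,1): code 0010 → (6.000,1.171)–(6.554,2.000)
cell (6,2): code 0011 → (6.554,2.000)–(6.575,3.000)
cell (6,3): code 0001 → (6.575,3.000)–(6.000,3.875)
total: 18 segments, chained into 1 closed loop(s), length Σ = 13.399807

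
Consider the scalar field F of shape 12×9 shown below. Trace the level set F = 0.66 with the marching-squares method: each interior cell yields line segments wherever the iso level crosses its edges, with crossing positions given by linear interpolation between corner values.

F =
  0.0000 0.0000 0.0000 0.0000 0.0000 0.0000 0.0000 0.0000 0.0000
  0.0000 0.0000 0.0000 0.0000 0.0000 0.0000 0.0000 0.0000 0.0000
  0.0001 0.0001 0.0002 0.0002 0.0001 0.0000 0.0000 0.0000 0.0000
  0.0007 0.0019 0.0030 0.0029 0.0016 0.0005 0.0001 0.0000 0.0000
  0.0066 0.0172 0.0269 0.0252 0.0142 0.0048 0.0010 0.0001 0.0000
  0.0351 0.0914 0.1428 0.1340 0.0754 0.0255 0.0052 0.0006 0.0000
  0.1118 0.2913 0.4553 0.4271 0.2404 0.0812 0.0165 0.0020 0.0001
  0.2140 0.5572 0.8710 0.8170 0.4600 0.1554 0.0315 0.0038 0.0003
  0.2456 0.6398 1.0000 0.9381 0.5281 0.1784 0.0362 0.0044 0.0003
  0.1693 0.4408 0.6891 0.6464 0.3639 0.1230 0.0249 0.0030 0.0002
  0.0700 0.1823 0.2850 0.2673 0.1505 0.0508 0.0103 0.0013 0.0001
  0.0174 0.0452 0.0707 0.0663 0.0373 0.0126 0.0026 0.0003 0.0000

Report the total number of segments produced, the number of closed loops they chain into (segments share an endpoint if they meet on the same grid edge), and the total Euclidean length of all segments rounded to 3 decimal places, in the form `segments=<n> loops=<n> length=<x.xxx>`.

cell (6,1): code 0100 → (6.492,2.000)–(7.000,1.328)
cell (6,2): code 1100 → (6.597,3.000)–(6.492,2.000)
cell (6,3): code 1000 → (7.000,3.440)–(6.597,3.000)
cell (7,1): code 0110 → (7.000,1.328)–(8.000,1.056)
cell (7,3): code 1001 → (8.000,3.678)–(7.000,3.440)
cell (8,1): code 0110 → (8.000,1.056)–(9.000,1.883)
cell (8,2): code 1011 → (9.000,2.681)–(8.953,3.000)
cell (8,3): code 0001 → (8.953,3.000)–(8.000,3.678)
cell (9,1): code 0010 → (9.000,1.883)–(9.072,2.000)
cell (9,2): code 0001 → (9.072,2.000)–(9.000,2.681)
total: 10 segments, chained into 1 closed loop(s), length Σ = 8.120767

segments=10 loops=1 length=8.121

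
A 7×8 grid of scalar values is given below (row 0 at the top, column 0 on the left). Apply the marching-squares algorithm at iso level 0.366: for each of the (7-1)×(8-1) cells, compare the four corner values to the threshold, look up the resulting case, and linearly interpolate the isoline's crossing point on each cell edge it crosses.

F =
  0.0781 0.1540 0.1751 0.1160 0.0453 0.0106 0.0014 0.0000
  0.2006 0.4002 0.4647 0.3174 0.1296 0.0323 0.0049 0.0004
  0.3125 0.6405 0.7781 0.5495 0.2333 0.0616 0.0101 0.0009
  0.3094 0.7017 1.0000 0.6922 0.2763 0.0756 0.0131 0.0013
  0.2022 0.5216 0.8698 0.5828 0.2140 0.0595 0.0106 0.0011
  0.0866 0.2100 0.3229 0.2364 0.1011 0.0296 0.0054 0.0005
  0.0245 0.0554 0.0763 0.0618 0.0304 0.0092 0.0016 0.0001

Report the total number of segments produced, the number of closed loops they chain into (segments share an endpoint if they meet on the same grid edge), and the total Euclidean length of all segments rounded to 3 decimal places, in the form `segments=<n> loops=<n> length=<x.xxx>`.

segments=14 loops=1 length=12.355

cell (0,0): code 0100 → (0.861,1.000)–(1.000,0.829)
cell (0,1): code 1100 → (0.659,2.000)–(0.861,1.000)
cell (0,2): code 1000 → (1.000,2.670)–(0.659,2.000)
cell (1,0): code 0110 → (1.000,0.829)–(2.000,0.163)
cell (1,2): code 1101 → (1.209,3.000)–(1.000,2.670)
cell (1,3): code 1000 → (2.000,3.580)–(1.209,3.000)
cell (2,0): code 0110 → (2.000,0.163)–(3.000,0.144)
cell (2,3): code 1001 → (3.000,3.784)–(2.000,3.580)
cell (3,0): code 0110 → (3.000,0.144)–(4.000,0.513)
cell (3,3): code 1001 → (4.000,3.588)–(3.000,3.784)
cell (4,0): code 0010 → (4.000,0.513)–(4.499,1.000)
cell (4,1): code 0011 → (4.499,1.000)–(4.921,2.000)
cell (4,2): code 0011 → (4.921,2.000)–(4.626,3.000)
cell (4,3): code 0001 → (4.626,3.000)–(4.000,3.588)
total: 14 segments, chained into 1 closed loop(s), length Σ = 12.355206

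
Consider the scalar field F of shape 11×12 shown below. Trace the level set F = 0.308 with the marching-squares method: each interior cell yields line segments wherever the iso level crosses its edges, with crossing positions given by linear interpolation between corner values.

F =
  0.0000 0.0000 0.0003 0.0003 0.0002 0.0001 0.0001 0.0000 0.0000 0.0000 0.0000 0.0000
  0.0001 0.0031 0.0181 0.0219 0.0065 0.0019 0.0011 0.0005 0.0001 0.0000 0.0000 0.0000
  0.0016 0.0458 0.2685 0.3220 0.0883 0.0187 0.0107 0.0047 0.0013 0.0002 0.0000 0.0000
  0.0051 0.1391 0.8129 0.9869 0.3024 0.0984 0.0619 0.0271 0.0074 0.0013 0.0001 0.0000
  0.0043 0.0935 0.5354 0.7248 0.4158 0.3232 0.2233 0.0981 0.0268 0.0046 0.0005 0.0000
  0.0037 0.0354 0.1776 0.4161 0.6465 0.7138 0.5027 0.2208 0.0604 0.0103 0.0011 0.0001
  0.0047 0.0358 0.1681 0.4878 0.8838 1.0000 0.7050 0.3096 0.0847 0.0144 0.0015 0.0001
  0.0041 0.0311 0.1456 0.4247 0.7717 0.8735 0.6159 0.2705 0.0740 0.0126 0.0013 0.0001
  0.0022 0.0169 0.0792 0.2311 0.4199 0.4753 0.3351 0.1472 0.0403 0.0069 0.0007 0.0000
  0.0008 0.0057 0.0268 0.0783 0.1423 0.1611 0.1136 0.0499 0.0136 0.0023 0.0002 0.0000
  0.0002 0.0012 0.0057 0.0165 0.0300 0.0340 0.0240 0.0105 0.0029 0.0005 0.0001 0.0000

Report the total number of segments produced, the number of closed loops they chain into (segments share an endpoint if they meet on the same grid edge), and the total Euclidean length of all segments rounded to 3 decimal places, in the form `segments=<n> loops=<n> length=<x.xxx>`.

cell (1,2): code 0100 → (1.953,3.000)–(2.000,2.738)
cell (1,3): code 1000 → (2.000,3.060)–(1.953,3.000)
cell (2,1): code 0100 → (2.073,2.000)–(3.000,1.251)
cell (2,2): code 1110 → (2.000,2.738)–(2.073,2.000)
cell (2,3): code 1001 → (3.000,3.992)–(2.000,3.060)
cell (3,1): code 0110 → (3.000,1.251)–(4.000,1.485)
cell (3,3): code 1101 → (3.049,4.000)–(3.000,3.992)
cell (3,4): code 1100 → (3.932,5.000)–(3.049,4.000)
cell (3,5): code 1000 → (4.000,5.152)–(3.932,5.000)
cell (4,1): code 0010 → (4.000,1.485)–(4.636,2.000)
cell (4,2): code 0111 → (4.636,2.000)–(5.000,2.547)
cell (4,5): code 1101 → (4.303,6.000)–(4.000,5.152)
cell (4,6): code 1000 → (5.000,6.691)–(4.303,6.000)
cell (5,2): code 0110 → (5.000,2.547)–(6.000,2.438)
cell (5,6): code 1101 → (5.982,7.000)–(5.000,6.691)
cell (5,7): code 1000 → (6.000,7.007)–(5.982,7.000)
cell (6,2): code 0110 → (6.000,2.438)–(7.000,2.582)
cell (6,6): code 1011 → (7.000,6.891)–(6.041,7.000)
cell (6,7): code 0001 → (6.041,7.000)–(6.000,7.007)
cell (7,2): code 0010 → (7.000,2.582)–(7.603,3.000)
cell (7,3): code 0111 → (7.603,3.000)–(8.000,3.407)
cell (7,6): code 1001 → (8.000,6.144)–(7.000,6.891)
cell (8,3): code 0010 → (8.000,3.407)–(8.403,4.000)
cell (8,4): code 0011 → (8.403,4.000)–(8.532,5.000)
cell (8,5): code 0011 → (8.532,5.000)–(8.122,6.000)
cell (8,6): code 0001 → (8.122,6.000)–(8.000,6.144)
total: 26 segments, chained into 1 closed loop(s), length Σ = 19.194928

segments=26 loops=1 length=19.195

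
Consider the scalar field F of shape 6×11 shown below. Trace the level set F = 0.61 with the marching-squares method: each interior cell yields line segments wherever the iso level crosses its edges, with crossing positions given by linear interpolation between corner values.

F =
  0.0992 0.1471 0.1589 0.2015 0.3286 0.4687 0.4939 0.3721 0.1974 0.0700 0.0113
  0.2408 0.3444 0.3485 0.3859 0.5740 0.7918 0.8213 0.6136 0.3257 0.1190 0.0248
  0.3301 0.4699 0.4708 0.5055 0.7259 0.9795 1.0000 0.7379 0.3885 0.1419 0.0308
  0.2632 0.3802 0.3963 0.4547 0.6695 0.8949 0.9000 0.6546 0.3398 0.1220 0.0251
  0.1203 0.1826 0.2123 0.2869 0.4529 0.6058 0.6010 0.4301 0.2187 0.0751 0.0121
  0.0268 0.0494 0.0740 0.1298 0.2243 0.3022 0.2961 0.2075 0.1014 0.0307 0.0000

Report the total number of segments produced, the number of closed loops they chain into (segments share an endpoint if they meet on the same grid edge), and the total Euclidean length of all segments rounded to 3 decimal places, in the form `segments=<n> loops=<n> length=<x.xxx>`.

cell (0,4): code 0100 → (0.437,5.000)–(1.000,4.165)
cell (0,5): code 1100 → (0.355,6.000)–(0.437,5.000)
cell (0,6): code 1100 → (0.985,7.000)–(0.355,6.000)
cell (0,7): code 1000 → (1.000,7.013)–(0.985,7.000)
cell (1,3): code 0100 → (1.237,4.000)–(2.000,3.474)
cell (1,4): code 1110 → (1.000,4.165)–(1.237,4.000)
cell (1,7): code 1001 → (2.000,7.366)–(1.000,7.013)
cell (2,3): code 0110 → (2.000,3.474)–(3.000,3.723)
cell (2,7): code 1001 → (3.000,7.142)–(2.000,7.366)
cell (3,3): code 0010 → (3.000,3.723)–(3.275,4.000)
cell (3,4): code 0011 → (3.275,4.000)–(3.985,5.000)
cell (3,5): code 0011 → (3.985,5.000)–(3.970,6.000)
cell (3,6): code 0011 → (3.970,6.000)–(3.199,7.000)
cell (3,7): code 0001 → (3.199,7.000)–(3.000,7.142)
total: 14 segments, chained into 1 closed loop(s), length Σ = 11.667279

segments=14 loops=1 length=11.667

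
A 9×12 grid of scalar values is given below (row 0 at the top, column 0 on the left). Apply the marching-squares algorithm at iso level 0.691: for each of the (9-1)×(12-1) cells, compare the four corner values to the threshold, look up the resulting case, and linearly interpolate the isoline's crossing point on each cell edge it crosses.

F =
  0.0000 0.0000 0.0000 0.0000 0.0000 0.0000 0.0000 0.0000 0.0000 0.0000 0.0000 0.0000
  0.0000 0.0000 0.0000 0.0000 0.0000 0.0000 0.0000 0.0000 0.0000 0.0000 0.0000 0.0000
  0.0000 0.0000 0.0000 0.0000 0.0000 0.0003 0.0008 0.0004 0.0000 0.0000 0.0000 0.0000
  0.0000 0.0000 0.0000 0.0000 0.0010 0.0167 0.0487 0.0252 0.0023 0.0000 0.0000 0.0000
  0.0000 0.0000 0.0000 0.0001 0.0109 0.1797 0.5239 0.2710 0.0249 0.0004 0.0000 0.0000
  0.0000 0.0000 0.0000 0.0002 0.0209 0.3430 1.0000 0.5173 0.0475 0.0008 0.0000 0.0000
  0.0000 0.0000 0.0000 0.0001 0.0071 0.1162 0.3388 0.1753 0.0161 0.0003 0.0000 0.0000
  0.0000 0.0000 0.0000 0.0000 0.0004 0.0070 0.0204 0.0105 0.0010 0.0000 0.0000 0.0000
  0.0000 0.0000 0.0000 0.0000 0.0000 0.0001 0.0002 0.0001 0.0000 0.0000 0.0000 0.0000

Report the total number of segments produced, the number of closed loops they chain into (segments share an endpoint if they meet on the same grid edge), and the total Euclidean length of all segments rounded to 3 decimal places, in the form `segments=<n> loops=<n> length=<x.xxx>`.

cell (4,5): code 0100 → (4.351,6.000)–(5.000,5.530)
cell (4,6): code 1000 → (5.000,6.640)–(4.351,6.000)
cell (5,5): code 0010 → (5.000,5.530)–(5.467,6.000)
cell (5,6): code 0001 → (5.467,6.000)–(5.000,6.640)
total: 4 segments, chained into 1 closed loop(s), length Σ = 3.168730

segments=4 loops=1 length=3.169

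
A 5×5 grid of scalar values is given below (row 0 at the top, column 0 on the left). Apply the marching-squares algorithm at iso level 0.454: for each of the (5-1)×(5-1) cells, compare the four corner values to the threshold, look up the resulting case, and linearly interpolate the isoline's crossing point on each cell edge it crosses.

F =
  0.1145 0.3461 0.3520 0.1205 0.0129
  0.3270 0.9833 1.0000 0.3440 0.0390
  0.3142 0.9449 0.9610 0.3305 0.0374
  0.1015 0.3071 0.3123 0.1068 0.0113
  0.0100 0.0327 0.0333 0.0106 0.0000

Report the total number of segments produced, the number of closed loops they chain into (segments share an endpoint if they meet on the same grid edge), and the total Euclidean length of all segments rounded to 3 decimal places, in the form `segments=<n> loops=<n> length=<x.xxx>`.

cell (0,0): code 0100 → (0.169,1.000)–(1.000,0.194)
cell (0,1): code 1100 → (0.157,2.000)–(0.169,1.000)
cell (0,2): code 1000 → (1.000,2.832)–(0.157,2.000)
cell (1,0): code 0110 → (1.000,0.194)–(2.000,0.222)
cell (1,2): code 1001 → (2.000,2.804)–(1.000,2.832)
cell (2,0): code 0010 → (2.000,0.222)–(2.770,1.000)
cell (2,1): code 0011 → (2.770,1.000)–(2.782,2.000)
cell (2,2): code 0001 → (2.782,2.000)–(2.000,2.804)
total: 8 segments, chained into 1 closed loop(s), length Σ = 8.559063

segments=8 loops=1 length=8.559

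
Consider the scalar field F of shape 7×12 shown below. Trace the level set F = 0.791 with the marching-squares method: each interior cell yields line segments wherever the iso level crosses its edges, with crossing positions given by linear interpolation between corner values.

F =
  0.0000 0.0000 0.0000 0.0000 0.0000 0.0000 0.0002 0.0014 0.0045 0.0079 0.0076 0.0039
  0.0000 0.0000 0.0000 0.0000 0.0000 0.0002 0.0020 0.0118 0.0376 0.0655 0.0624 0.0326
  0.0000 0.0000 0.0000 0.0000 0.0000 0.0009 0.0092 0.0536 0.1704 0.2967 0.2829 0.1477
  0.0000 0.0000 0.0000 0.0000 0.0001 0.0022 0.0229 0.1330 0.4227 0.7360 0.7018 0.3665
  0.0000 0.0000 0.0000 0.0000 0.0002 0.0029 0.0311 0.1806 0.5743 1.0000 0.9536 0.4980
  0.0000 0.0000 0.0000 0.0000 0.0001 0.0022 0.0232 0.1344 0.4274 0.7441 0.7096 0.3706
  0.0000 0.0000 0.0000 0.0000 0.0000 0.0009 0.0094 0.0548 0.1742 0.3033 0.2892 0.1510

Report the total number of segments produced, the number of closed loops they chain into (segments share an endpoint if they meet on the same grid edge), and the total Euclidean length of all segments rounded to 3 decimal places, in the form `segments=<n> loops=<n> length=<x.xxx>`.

segments=6 loops=1 length=5.400

cell (3,8): code 0100 → (3.208,9.000)–(4.000,8.509)
cell (3,9): code 1100 → (3.354,10.000)–(3.208,9.000)
cell (3,10): code 1000 → (4.000,10.357)–(3.354,10.000)
cell (4,8): code 0010 → (4.000,8.509)–(4.817,9.000)
cell (4,9): code 0011 → (4.817,9.000)–(4.666,10.000)
cell (4,10): code 0001 → (4.666,10.000)–(4.000,10.357)
total: 6 segments, chained into 1 closed loop(s), length Σ = 5.400058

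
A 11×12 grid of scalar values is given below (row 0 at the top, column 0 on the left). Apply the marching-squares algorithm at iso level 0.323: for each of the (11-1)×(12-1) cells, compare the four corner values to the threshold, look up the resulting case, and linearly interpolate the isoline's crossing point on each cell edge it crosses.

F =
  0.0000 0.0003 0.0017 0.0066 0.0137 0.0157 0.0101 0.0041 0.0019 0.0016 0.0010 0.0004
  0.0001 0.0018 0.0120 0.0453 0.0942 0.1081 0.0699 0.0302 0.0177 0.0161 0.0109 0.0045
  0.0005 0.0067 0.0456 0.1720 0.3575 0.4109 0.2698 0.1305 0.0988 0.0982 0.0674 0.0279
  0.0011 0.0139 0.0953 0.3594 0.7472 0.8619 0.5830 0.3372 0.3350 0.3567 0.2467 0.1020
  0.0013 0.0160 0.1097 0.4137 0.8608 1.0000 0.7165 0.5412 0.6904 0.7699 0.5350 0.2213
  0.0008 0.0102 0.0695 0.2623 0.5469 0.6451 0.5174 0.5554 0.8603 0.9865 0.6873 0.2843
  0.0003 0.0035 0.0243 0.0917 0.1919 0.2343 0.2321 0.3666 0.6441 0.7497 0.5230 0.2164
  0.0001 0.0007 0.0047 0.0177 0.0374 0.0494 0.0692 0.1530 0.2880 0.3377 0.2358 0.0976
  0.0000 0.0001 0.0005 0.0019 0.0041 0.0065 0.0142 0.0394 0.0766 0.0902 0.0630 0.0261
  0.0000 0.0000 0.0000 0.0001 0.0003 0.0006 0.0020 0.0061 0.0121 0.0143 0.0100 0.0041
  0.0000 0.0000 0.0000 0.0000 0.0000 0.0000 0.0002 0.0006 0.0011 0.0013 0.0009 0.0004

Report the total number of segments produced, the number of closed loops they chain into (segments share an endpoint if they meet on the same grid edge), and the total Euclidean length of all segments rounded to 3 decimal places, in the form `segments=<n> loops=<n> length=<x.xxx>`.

segments=28 loops=1 length=21.658

cell (1,3): code 0100 → (1.869,4.000)–(2.000,3.814)
cell (1,4): code 1100 → (1.710,5.000)–(1.869,4.000)
cell (1,5): code 1000 → (2.000,5.623)–(1.710,5.000)
cell (2,2): code 0100 → (2.806,3.000)–(3.000,2.862)
cell (2,3): code 1110 → (2.000,3.814)–(2.806,3.000)
cell (2,5): code 1101 → (2.170,6.000)–(2.000,5.623)
cell (2,6): code 1100 → (2.931,7.000)–(2.170,6.000)
cell (2,7): code 1100 → (2.949,8.000)–(2.931,7.000)
cell (2,8): code 1100 → (2.870,9.000)–(2.949,8.000)
cell (2,9): code 1000 → (3.000,9.306)–(2.870,9.000)
cell (3,2): code 0110 → (3.000,2.862)–(4.000,2.702)
cell (3,9): code 1101 → (3.265,10.000)–(3.000,9.306)
cell (3,10): code 1000 → (4.000,10.676)–(3.265,10.000)
cell (4,2): code 0010 → (4.000,2.702)–(4.599,3.000)
cell (4,3): code 0111 → (4.599,3.000)–(5.000,3.213)
cell (4,10): code 1001 → (5.000,10.904)–(4.000,10.676)
cell (5,3): code 0010 → (5.000,3.213)–(5.631,4.000)
cell (5,4): code 0011 → (5.631,4.000)–(5.784,5.000)
cell (5,5): code 0011 → (5.784,5.000)–(5.681,6.000)
cell (5,6): code 0111 → (5.681,6.000)–(6.000,6.676)
cell (5,10): code 1001 → (6.000,10.652)–(5.000,10.904)
cell (6,6): code 0010 → (6.000,6.676)–(6.204,7.000)
cell (6,7): code 0011 → (6.204,7.000)–(6.902,8.000)
cell (6,8): code 0111 → (6.902,8.000)–(7.000,8.704)
cell (6,9): code 1011 → (7.000,9.144)–(6.696,10.000)
cell (6,10): code 0001 → (6.696,10.000)–(6.000,10.652)
cell (7,8): code 0010 → (7.000,8.704)–(7.059,9.000)
cell (7,9): code 0001 → (7.059,9.000)–(7.000,9.144)
total: 28 segments, chained into 1 closed loop(s), length Σ = 21.657549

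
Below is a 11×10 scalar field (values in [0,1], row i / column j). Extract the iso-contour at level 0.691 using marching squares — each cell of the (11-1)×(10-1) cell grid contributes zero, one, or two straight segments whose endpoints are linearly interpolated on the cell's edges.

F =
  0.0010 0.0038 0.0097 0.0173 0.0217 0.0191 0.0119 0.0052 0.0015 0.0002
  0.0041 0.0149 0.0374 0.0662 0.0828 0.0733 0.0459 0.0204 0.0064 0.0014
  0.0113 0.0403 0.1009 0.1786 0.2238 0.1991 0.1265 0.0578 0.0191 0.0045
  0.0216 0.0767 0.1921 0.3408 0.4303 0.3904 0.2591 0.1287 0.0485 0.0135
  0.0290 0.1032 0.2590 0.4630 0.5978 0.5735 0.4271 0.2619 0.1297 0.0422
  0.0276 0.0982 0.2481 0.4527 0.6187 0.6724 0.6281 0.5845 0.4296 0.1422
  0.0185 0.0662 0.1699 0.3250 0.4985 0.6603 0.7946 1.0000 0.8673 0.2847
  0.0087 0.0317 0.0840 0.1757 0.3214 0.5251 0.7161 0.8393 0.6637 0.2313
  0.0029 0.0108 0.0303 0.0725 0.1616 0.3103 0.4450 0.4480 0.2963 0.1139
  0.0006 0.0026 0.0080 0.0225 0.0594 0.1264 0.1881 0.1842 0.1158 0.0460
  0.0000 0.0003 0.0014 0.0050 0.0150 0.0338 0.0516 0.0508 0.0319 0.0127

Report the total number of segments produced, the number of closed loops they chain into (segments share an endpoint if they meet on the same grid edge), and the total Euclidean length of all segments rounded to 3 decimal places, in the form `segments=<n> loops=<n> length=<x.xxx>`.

cell (5,5): code 0100 → (5.378,6.000)–(6.000,5.229)
cell (5,6): code 1100 → (5.256,7.000)–(5.378,6.000)
cell (5,7): code 1100 → (5.597,8.000)–(5.256,7.000)
cell (5,8): code 1000 → (6.000,8.303)–(5.597,8.000)
cell (6,5): code 0110 → (6.000,5.229)–(7.000,5.869)
cell (6,7): code 1011 → (7.000,7.845)–(6.866,8.000)
cell (6,8): code 0001 → (6.866,8.000)–(6.000,8.303)
cell (7,5): code 0010 → (7.000,5.869)–(7.093,6.000)
cell (7,6): code 0011 → (7.093,6.000)–(7.379,7.000)
cell (7,7): code 0001 → (7.379,7.000)–(7.000,7.845)
total: 10 segments, chained into 1 closed loop(s), length Σ = 7.995193

segments=10 loops=1 length=7.995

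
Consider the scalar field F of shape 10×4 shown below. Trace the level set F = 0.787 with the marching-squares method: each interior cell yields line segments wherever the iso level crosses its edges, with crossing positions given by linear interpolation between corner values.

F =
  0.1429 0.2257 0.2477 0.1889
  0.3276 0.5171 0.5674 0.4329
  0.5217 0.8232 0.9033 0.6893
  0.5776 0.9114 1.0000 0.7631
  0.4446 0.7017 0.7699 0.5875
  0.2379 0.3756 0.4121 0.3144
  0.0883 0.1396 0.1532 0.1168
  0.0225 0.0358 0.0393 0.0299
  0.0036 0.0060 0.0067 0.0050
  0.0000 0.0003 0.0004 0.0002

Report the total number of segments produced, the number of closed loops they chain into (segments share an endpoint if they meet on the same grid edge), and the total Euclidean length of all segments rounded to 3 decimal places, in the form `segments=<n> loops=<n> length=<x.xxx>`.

segments=8 loops=1 length=6.976

cell (1,0): code 0100 → (1.882,1.000)–(2.000,0.880)
cell (1,1): code 1100 → (1.654,2.000)–(1.882,1.000)
cell (1,2): code 1000 → (2.000,2.543)–(1.654,2.000)
cell (2,0): code 0110 → (2.000,0.880)–(3.000,0.627)
cell (2,2): code 1001 → (3.000,2.899)–(2.000,2.543)
cell (3,0): code 0010 → (3.000,0.627)–(3.593,1.000)
cell (3,1): code 0011 → (3.593,1.000)–(3.926,2.000)
cell (3,2): code 0001 → (3.926,2.000)–(3.000,2.899)
total: 8 segments, chained into 1 closed loop(s), length Σ = 6.976197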